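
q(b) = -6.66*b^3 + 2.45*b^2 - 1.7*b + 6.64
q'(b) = -19.98*b^2 + 4.9*b - 1.7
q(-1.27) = 26.39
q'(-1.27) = -40.15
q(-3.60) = 355.24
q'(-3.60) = -278.28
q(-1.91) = 65.23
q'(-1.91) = -83.95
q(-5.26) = 1052.61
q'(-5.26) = -580.27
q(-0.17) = 7.03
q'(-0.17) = -3.11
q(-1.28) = 26.80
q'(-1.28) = -40.71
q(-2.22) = 95.36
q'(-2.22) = -111.05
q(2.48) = -84.09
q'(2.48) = -112.43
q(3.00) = -156.23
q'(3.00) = -166.82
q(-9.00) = 5075.53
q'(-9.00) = -1664.18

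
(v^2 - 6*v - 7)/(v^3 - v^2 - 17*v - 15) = (v - 7)/(v^2 - 2*v - 15)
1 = 1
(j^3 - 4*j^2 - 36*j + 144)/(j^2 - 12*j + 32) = (j^2 - 36)/(j - 8)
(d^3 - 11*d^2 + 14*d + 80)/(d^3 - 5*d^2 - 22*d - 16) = (d - 5)/(d + 1)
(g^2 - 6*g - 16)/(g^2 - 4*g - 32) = (g + 2)/(g + 4)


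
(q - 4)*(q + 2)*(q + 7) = q^3 + 5*q^2 - 22*q - 56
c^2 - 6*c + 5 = (c - 5)*(c - 1)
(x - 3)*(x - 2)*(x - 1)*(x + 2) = x^4 - 4*x^3 - x^2 + 16*x - 12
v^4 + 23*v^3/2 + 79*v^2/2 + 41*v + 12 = (v + 1/2)*(v + 1)*(v + 4)*(v + 6)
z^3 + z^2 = z^2*(z + 1)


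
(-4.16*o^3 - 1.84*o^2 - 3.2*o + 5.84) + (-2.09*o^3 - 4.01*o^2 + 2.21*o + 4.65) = -6.25*o^3 - 5.85*o^2 - 0.99*o + 10.49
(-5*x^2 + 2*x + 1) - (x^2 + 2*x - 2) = 3 - 6*x^2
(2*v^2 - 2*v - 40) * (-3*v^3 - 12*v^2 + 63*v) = -6*v^5 - 18*v^4 + 270*v^3 + 354*v^2 - 2520*v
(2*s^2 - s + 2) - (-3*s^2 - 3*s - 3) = 5*s^2 + 2*s + 5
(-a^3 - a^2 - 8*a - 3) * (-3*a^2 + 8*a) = 3*a^5 - 5*a^4 + 16*a^3 - 55*a^2 - 24*a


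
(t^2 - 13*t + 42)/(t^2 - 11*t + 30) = (t - 7)/(t - 5)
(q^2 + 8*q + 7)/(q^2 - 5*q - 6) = (q + 7)/(q - 6)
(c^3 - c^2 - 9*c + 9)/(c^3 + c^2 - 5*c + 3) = (c - 3)/(c - 1)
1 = 1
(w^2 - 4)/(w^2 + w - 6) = (w + 2)/(w + 3)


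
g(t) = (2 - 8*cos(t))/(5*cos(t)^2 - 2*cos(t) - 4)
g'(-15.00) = 294.48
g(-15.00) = 19.94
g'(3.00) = -1.62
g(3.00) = 3.44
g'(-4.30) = -8.06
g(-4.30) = -2.17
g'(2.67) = -12.70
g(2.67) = 5.22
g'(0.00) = 0.00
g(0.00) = 6.00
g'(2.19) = -37.29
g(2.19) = -5.75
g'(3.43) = 4.14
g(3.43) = 3.85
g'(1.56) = -2.21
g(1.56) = -0.48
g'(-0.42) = 7.58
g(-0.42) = 3.20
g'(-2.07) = 13.36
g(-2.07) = -3.07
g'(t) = (2 - 8*cos(t))*(10*sin(t)*cos(t) - 2*sin(t))/(5*cos(t)^2 - 2*cos(t) - 4)^2 + 8*sin(t)/(5*cos(t)^2 - 2*cos(t) - 4)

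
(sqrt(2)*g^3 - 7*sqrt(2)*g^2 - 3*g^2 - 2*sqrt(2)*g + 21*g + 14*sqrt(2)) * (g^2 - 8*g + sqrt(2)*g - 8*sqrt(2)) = sqrt(2)*g^5 - 15*sqrt(2)*g^4 - g^4 + 15*g^3 + 51*sqrt(2)*g^3 - 60*g^2 + 75*sqrt(2)*g^2 - 280*sqrt(2)*g + 60*g - 224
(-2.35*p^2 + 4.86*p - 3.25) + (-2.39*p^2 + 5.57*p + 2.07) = -4.74*p^2 + 10.43*p - 1.18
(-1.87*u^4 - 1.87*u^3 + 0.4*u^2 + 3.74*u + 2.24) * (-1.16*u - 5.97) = 2.1692*u^5 + 13.3331*u^4 + 10.6999*u^3 - 6.7264*u^2 - 24.9262*u - 13.3728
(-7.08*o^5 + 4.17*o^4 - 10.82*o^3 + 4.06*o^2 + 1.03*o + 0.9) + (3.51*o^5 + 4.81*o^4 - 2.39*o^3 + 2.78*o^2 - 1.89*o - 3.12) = -3.57*o^5 + 8.98*o^4 - 13.21*o^3 + 6.84*o^2 - 0.86*o - 2.22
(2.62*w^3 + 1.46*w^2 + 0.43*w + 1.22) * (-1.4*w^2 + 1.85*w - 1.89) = -3.668*w^5 + 2.803*w^4 - 2.8528*w^3 - 3.6719*w^2 + 1.4443*w - 2.3058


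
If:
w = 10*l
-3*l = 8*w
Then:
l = 0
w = 0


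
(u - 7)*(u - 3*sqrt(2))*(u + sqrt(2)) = u^3 - 7*u^2 - 2*sqrt(2)*u^2 - 6*u + 14*sqrt(2)*u + 42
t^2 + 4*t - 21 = (t - 3)*(t + 7)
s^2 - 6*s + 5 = (s - 5)*(s - 1)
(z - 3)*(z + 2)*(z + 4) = z^3 + 3*z^2 - 10*z - 24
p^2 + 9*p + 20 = (p + 4)*(p + 5)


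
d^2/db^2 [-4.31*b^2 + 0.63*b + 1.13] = -8.62000000000000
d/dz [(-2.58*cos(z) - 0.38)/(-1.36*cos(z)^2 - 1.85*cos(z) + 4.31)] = (3.5088*cos(z)^2 + 1.0336*cos(z) + 11.8228)*sin(z)/(1.8496*cos(z)^4 + 5.032*cos(z)^3 - 8.3007*cos(z)^2 - 15.947*cos(z) + 18.5761)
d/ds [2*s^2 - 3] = 4*s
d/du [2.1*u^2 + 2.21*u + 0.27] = 4.2*u + 2.21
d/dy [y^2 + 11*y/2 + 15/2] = 2*y + 11/2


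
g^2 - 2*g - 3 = (g - 3)*(g + 1)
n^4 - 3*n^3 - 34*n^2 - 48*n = n*(n - 8)*(n + 2)*(n + 3)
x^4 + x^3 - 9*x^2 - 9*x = x*(x - 3)*(x + 1)*(x + 3)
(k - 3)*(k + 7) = k^2 + 4*k - 21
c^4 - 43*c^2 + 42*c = c*(c - 6)*(c - 1)*(c + 7)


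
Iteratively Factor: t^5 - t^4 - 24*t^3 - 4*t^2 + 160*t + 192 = (t + 3)*(t^4 - 4*t^3 - 12*t^2 + 32*t + 64) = (t + 2)*(t + 3)*(t^3 - 6*t^2 + 32) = (t - 4)*(t + 2)*(t + 3)*(t^2 - 2*t - 8) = (t - 4)*(t + 2)^2*(t + 3)*(t - 4)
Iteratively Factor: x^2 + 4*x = (x + 4)*(x)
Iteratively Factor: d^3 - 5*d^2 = (d - 5)*(d^2) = d*(d - 5)*(d)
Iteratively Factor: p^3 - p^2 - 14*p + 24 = (p - 3)*(p^2 + 2*p - 8) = (p - 3)*(p - 2)*(p + 4)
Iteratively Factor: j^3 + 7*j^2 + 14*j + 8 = (j + 4)*(j^2 + 3*j + 2) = (j + 1)*(j + 4)*(j + 2)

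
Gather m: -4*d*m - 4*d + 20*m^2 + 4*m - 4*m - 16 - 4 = -4*d*m - 4*d + 20*m^2 - 20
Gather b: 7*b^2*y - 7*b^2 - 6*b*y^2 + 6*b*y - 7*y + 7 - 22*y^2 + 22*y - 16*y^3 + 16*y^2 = b^2*(7*y - 7) + b*(-6*y^2 + 6*y) - 16*y^3 - 6*y^2 + 15*y + 7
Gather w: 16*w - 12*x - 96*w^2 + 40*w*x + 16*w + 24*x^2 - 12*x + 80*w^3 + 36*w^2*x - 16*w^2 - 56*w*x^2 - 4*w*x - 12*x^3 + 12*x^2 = 80*w^3 + w^2*(36*x - 112) + w*(-56*x^2 + 36*x + 32) - 12*x^3 + 36*x^2 - 24*x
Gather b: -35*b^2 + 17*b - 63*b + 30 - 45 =-35*b^2 - 46*b - 15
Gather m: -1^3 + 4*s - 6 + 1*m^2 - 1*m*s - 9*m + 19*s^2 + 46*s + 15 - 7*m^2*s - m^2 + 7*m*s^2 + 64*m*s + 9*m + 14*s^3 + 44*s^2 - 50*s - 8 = -7*m^2*s + m*(7*s^2 + 63*s) + 14*s^3 + 63*s^2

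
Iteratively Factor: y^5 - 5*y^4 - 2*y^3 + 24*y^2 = (y + 2)*(y^4 - 7*y^3 + 12*y^2) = (y - 4)*(y + 2)*(y^3 - 3*y^2) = y*(y - 4)*(y + 2)*(y^2 - 3*y) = y*(y - 4)*(y - 3)*(y + 2)*(y)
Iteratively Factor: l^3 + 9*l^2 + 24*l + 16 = (l + 1)*(l^2 + 8*l + 16) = (l + 1)*(l + 4)*(l + 4)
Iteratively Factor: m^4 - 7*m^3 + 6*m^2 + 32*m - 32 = (m - 1)*(m^3 - 6*m^2 + 32) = (m - 4)*(m - 1)*(m^2 - 2*m - 8) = (m - 4)^2*(m - 1)*(m + 2)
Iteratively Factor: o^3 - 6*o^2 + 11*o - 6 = (o - 1)*(o^2 - 5*o + 6) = (o - 3)*(o - 1)*(o - 2)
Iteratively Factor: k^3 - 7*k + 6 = (k - 2)*(k^2 + 2*k - 3) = (k - 2)*(k - 1)*(k + 3)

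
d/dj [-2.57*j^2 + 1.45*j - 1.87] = 1.45 - 5.14*j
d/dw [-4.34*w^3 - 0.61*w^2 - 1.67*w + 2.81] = -13.02*w^2 - 1.22*w - 1.67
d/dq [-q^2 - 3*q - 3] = -2*q - 3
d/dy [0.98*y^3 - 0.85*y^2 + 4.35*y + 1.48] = 2.94*y^2 - 1.7*y + 4.35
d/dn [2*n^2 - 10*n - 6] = 4*n - 10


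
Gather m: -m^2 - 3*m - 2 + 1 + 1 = -m^2 - 3*m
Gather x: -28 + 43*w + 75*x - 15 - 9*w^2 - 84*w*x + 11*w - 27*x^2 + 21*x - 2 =-9*w^2 + 54*w - 27*x^2 + x*(96 - 84*w) - 45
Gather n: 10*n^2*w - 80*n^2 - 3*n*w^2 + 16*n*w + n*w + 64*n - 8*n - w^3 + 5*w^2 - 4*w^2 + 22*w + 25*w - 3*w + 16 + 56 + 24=n^2*(10*w - 80) + n*(-3*w^2 + 17*w + 56) - w^3 + w^2 + 44*w + 96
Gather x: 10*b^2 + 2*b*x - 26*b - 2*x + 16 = 10*b^2 - 26*b + x*(2*b - 2) + 16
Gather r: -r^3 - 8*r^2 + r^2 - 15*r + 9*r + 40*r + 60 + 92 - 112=-r^3 - 7*r^2 + 34*r + 40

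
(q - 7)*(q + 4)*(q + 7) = q^3 + 4*q^2 - 49*q - 196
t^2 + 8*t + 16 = (t + 4)^2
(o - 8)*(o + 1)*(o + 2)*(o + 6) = o^4 + o^3 - 52*o^2 - 148*o - 96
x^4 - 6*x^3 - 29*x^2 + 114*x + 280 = (x - 7)*(x - 5)*(x + 2)*(x + 4)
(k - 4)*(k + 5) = k^2 + k - 20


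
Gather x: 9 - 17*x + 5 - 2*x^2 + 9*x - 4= -2*x^2 - 8*x + 10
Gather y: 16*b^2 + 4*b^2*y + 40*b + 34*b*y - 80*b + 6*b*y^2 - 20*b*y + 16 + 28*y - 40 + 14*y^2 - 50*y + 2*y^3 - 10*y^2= 16*b^2 - 40*b + 2*y^3 + y^2*(6*b + 4) + y*(4*b^2 + 14*b - 22) - 24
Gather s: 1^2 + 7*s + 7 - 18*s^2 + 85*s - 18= -18*s^2 + 92*s - 10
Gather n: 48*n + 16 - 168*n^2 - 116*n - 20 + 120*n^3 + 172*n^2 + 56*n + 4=120*n^3 + 4*n^2 - 12*n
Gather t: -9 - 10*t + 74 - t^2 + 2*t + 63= -t^2 - 8*t + 128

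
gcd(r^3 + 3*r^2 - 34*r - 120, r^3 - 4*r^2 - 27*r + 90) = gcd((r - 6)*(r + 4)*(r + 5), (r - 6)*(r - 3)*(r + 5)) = r^2 - r - 30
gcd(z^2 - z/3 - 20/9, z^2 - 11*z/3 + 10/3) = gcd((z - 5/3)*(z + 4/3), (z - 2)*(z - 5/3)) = z - 5/3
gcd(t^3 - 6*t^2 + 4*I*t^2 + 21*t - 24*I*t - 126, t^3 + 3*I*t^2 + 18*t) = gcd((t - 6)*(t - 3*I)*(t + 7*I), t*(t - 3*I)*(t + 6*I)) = t - 3*I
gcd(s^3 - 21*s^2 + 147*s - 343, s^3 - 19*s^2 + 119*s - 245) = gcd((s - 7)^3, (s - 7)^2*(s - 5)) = s^2 - 14*s + 49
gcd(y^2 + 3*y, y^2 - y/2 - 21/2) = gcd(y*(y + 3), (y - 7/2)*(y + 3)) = y + 3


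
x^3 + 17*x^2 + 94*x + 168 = (x + 4)*(x + 6)*(x + 7)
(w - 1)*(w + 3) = w^2 + 2*w - 3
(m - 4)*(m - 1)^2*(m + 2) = m^4 - 4*m^3 - 3*m^2 + 14*m - 8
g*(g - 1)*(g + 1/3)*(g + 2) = g^4 + 4*g^3/3 - 5*g^2/3 - 2*g/3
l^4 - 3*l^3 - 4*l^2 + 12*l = l*(l - 3)*(l - 2)*(l + 2)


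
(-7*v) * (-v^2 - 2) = 7*v^3 + 14*v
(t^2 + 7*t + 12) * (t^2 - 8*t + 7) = t^4 - t^3 - 37*t^2 - 47*t + 84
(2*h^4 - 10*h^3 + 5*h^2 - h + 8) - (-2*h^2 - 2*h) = 2*h^4 - 10*h^3 + 7*h^2 + h + 8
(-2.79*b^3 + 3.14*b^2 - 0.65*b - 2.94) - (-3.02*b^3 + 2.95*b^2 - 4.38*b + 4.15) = 0.23*b^3 + 0.19*b^2 + 3.73*b - 7.09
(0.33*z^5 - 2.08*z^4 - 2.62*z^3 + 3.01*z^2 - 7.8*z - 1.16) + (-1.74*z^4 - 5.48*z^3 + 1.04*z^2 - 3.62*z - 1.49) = 0.33*z^5 - 3.82*z^4 - 8.1*z^3 + 4.05*z^2 - 11.42*z - 2.65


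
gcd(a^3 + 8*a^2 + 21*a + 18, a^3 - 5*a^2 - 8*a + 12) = a + 2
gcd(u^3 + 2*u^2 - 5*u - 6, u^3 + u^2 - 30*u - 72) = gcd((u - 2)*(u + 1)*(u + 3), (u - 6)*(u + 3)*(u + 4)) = u + 3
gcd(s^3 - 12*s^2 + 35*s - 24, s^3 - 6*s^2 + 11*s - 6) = s^2 - 4*s + 3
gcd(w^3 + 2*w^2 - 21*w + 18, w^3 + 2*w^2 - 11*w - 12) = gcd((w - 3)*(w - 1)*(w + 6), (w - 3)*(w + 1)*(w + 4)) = w - 3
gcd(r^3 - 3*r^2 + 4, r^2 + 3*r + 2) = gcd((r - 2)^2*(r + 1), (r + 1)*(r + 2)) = r + 1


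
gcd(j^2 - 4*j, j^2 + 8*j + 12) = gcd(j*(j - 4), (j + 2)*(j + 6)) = 1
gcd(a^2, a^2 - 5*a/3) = a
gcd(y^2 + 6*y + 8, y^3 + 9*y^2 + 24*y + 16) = y + 4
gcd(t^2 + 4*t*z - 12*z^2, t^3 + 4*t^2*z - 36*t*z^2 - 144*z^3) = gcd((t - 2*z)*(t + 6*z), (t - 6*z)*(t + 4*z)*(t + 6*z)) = t + 6*z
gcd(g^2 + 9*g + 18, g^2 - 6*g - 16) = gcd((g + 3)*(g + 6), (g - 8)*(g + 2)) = 1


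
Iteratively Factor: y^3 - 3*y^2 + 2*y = (y - 2)*(y^2 - y) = (y - 2)*(y - 1)*(y)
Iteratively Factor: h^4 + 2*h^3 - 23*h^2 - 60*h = (h - 5)*(h^3 + 7*h^2 + 12*h) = h*(h - 5)*(h^2 + 7*h + 12) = h*(h - 5)*(h + 4)*(h + 3)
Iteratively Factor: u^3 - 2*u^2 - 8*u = (u)*(u^2 - 2*u - 8) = u*(u + 2)*(u - 4)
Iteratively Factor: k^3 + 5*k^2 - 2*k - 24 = (k + 3)*(k^2 + 2*k - 8) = (k + 3)*(k + 4)*(k - 2)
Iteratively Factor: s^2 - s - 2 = (s + 1)*(s - 2)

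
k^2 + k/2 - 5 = (k - 2)*(k + 5/2)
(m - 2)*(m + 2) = m^2 - 4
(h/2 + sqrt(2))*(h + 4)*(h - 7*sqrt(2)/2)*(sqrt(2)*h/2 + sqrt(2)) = sqrt(2)*h^4/4 - 3*h^3/4 + 3*sqrt(2)*h^3/2 - 9*h^2/2 - 3*sqrt(2)*h^2/2 - 21*sqrt(2)*h - 6*h - 28*sqrt(2)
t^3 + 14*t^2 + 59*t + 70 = (t + 2)*(t + 5)*(t + 7)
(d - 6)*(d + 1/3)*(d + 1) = d^3 - 14*d^2/3 - 23*d/3 - 2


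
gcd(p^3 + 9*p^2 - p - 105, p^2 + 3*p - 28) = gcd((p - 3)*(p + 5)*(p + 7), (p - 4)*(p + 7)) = p + 7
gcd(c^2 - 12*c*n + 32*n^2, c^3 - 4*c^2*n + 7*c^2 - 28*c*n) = c - 4*n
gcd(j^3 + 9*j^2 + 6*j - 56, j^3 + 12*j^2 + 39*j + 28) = j^2 + 11*j + 28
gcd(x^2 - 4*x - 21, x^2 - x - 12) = x + 3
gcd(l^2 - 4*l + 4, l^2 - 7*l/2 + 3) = l - 2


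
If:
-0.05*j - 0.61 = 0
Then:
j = -12.20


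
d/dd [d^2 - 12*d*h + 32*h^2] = 2*d - 12*h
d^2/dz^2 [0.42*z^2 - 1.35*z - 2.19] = 0.840000000000000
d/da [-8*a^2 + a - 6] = 1 - 16*a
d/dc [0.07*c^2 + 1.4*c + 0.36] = 0.14*c + 1.4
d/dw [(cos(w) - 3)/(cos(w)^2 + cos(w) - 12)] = sin(w)/(cos(w) + 4)^2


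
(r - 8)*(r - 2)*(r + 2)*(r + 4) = r^4 - 4*r^3 - 36*r^2 + 16*r + 128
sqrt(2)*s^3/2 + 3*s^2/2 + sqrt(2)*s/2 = s*(s + sqrt(2))*(sqrt(2)*s/2 + 1/2)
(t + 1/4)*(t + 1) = t^2 + 5*t/4 + 1/4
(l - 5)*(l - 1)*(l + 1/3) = l^3 - 17*l^2/3 + 3*l + 5/3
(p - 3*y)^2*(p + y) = p^3 - 5*p^2*y + 3*p*y^2 + 9*y^3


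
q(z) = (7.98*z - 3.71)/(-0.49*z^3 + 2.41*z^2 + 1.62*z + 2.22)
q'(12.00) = 0.04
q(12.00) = -0.19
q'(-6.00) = -0.08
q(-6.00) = -0.28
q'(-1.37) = -2.01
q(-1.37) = -2.53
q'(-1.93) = -1.18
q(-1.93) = -1.65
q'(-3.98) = -0.22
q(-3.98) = -0.55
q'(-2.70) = -0.57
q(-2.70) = -1.01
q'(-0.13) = 4.98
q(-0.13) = -2.31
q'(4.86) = 3.67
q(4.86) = 3.26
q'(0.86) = 1.00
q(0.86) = 0.62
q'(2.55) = 0.20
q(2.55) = 1.20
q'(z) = (7.98*z - 3.71)*(1.47*z^2 - 4.82*z - 1.62)/(-0.49*z^3 + 2.41*z^2 + 1.62*z + 2.22)^2 + 7.98/(-0.49*z^3 + 2.41*z^2 + 1.62*z + 2.22) = (7.8204*z^3 - 24.6855*z^2 + 17.8822*z + 23.7258)/(0.2401*z^6 - 2.3618*z^5 + 4.2205*z^4 + 5.6328*z^3 + 13.3248*z^2 + 7.1928*z + 4.9284)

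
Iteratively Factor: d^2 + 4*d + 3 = (d + 3)*(d + 1)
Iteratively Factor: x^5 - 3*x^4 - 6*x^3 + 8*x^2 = (x - 4)*(x^4 + x^3 - 2*x^2) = (x - 4)*(x - 1)*(x^3 + 2*x^2) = x*(x - 4)*(x - 1)*(x^2 + 2*x) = x*(x - 4)*(x - 1)*(x + 2)*(x)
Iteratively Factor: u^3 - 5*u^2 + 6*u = (u)*(u^2 - 5*u + 6) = u*(u - 3)*(u - 2)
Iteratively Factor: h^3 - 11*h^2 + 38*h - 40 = (h - 4)*(h^2 - 7*h + 10) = (h - 4)*(h - 2)*(h - 5)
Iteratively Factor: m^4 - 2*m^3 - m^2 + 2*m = (m)*(m^3 - 2*m^2 - m + 2) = m*(m + 1)*(m^2 - 3*m + 2) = m*(m - 2)*(m + 1)*(m - 1)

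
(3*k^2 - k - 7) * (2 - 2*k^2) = -6*k^4 + 2*k^3 + 20*k^2 - 2*k - 14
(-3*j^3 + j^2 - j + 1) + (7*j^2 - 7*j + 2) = -3*j^3 + 8*j^2 - 8*j + 3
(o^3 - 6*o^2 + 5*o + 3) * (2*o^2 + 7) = 2*o^5 - 12*o^4 + 17*o^3 - 36*o^2 + 35*o + 21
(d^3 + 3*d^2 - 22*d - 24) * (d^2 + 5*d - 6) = d^5 + 8*d^4 - 13*d^3 - 152*d^2 + 12*d + 144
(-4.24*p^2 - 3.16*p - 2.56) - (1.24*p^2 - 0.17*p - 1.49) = -5.48*p^2 - 2.99*p - 1.07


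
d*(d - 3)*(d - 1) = d^3 - 4*d^2 + 3*d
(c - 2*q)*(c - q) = c^2 - 3*c*q + 2*q^2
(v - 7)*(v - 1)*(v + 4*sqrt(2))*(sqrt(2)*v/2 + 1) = sqrt(2)*v^4/2 - 4*sqrt(2)*v^3 + 5*v^3 - 40*v^2 + 15*sqrt(2)*v^2/2 - 32*sqrt(2)*v + 35*v + 28*sqrt(2)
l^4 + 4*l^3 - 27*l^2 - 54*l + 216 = (l - 3)^2*(l + 4)*(l + 6)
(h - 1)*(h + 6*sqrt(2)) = h^2 - h + 6*sqrt(2)*h - 6*sqrt(2)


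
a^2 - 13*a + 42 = (a - 7)*(a - 6)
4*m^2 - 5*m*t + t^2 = (-4*m + t)*(-m + t)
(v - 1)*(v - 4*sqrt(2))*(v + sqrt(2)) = v^3 - 3*sqrt(2)*v^2 - v^2 - 8*v + 3*sqrt(2)*v + 8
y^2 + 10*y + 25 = (y + 5)^2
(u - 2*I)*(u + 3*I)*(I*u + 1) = I*u^3 + 7*I*u + 6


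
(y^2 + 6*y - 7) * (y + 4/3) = y^3 + 22*y^2/3 + y - 28/3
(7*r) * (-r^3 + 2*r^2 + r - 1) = -7*r^4 + 14*r^3 + 7*r^2 - 7*r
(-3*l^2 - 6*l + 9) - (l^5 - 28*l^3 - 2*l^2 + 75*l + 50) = -l^5 + 28*l^3 - l^2 - 81*l - 41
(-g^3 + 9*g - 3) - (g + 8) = -g^3 + 8*g - 11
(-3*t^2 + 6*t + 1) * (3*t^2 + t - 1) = -9*t^4 + 15*t^3 + 12*t^2 - 5*t - 1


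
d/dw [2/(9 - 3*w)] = 2/(3*(w - 3)^2)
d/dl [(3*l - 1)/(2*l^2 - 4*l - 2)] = (-3*l^2 + 2*l - 5)/(2*(l^4 - 4*l^3 + 2*l^2 + 4*l + 1))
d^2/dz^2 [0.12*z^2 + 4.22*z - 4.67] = 0.240000000000000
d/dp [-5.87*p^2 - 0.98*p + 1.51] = -11.74*p - 0.98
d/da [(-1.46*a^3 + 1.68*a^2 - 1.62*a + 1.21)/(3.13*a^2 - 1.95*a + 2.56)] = (-4.5698*a^4 + 5.694*a^3 - 9.4182*a^2 + 1.027*a - 1.7877)/(9.7969*a^4 - 12.207*a^3 + 19.8281*a^2 - 9.984*a + 6.5536)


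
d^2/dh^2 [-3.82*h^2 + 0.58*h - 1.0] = -7.64000000000000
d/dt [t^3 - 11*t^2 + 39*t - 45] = 3*t^2 - 22*t + 39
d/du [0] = 0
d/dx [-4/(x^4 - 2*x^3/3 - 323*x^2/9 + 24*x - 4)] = 72*(18*x^3 - 9*x^2 - 323*x + 108)/(-9*x^4 + 6*x^3 + 323*x^2 - 216*x + 36)^2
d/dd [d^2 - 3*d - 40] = 2*d - 3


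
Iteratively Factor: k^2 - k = (k - 1)*(k)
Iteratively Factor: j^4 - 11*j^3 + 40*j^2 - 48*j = (j)*(j^3 - 11*j^2 + 40*j - 48) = j*(j - 3)*(j^2 - 8*j + 16) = j*(j - 4)*(j - 3)*(j - 4)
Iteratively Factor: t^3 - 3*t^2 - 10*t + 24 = (t - 4)*(t^2 + t - 6) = (t - 4)*(t + 3)*(t - 2)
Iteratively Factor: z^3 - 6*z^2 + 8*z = (z)*(z^2 - 6*z + 8) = z*(z - 2)*(z - 4)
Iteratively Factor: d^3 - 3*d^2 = (d - 3)*(d^2) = d*(d - 3)*(d)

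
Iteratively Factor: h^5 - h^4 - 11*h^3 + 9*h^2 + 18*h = (h - 2)*(h^4 + h^3 - 9*h^2 - 9*h) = (h - 3)*(h - 2)*(h^3 + 4*h^2 + 3*h) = h*(h - 3)*(h - 2)*(h^2 + 4*h + 3) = h*(h - 3)*(h - 2)*(h + 3)*(h + 1)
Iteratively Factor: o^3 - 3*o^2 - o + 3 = (o - 1)*(o^2 - 2*o - 3) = (o - 3)*(o - 1)*(o + 1)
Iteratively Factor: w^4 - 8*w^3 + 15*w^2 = (w)*(w^3 - 8*w^2 + 15*w) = w^2*(w^2 - 8*w + 15) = w^2*(w - 3)*(w - 5)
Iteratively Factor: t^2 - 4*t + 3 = (t - 1)*(t - 3)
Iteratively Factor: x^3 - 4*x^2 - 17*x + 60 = (x - 5)*(x^2 + x - 12) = (x - 5)*(x - 3)*(x + 4)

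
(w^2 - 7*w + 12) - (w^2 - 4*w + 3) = 9 - 3*w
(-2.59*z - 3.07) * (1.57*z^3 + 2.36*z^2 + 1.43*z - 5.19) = -4.0663*z^4 - 10.9323*z^3 - 10.9489*z^2 + 9.052*z + 15.9333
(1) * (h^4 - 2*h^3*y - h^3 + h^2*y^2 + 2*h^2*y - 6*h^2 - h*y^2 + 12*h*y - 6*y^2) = h^4 - 2*h^3*y - h^3 + h^2*y^2 + 2*h^2*y - 6*h^2 - h*y^2 + 12*h*y - 6*y^2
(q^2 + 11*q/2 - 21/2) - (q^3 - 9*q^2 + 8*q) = -q^3 + 10*q^2 - 5*q/2 - 21/2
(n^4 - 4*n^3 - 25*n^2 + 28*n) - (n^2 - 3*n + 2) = n^4 - 4*n^3 - 26*n^2 + 31*n - 2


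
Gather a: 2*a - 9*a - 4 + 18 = 14 - 7*a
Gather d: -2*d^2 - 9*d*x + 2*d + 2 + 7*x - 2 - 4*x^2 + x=-2*d^2 + d*(2 - 9*x) - 4*x^2 + 8*x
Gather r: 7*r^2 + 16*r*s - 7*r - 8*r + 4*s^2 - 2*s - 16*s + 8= 7*r^2 + r*(16*s - 15) + 4*s^2 - 18*s + 8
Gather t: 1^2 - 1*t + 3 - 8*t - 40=-9*t - 36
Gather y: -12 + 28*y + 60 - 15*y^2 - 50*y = -15*y^2 - 22*y + 48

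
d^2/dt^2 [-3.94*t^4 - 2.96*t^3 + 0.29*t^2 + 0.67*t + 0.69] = -47.28*t^2 - 17.76*t + 0.58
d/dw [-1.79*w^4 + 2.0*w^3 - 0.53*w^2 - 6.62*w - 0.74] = -7.16*w^3 + 6.0*w^2 - 1.06*w - 6.62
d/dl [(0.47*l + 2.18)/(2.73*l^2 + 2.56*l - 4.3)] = (1.2831*l^2 + 1.2032*l - (0.47*l + 2.18)*(5.46*l + 2.56) - 2.021)/(2.73*l^2 + 2.56*l - 4.3)^2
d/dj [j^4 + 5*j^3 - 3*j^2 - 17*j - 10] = 4*j^3 + 15*j^2 - 6*j - 17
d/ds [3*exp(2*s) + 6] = 6*exp(2*s)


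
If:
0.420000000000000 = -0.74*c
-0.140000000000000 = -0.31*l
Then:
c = -0.57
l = 0.45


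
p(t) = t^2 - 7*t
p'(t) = 2*t - 7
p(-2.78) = 27.19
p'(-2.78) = -12.56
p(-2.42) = 22.80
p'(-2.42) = -11.84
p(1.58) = -8.56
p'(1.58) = -3.84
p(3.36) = -12.23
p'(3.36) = -0.28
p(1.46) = -8.09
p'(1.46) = -4.08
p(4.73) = -10.74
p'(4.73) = 2.46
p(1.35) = -7.63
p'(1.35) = -4.30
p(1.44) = -8.01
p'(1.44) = -4.12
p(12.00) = 60.00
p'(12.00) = 17.00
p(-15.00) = 330.00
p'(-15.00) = -37.00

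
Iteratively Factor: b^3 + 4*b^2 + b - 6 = (b - 1)*(b^2 + 5*b + 6) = (b - 1)*(b + 2)*(b + 3)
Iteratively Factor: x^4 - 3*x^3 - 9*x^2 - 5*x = (x)*(x^3 - 3*x^2 - 9*x - 5) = x*(x - 5)*(x^2 + 2*x + 1) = x*(x - 5)*(x + 1)*(x + 1)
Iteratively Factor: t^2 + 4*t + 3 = (t + 1)*(t + 3)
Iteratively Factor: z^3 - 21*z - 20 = (z - 5)*(z^2 + 5*z + 4) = (z - 5)*(z + 4)*(z + 1)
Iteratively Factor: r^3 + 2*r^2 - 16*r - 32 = (r + 4)*(r^2 - 2*r - 8) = (r + 2)*(r + 4)*(r - 4)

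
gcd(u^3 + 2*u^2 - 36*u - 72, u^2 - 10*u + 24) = u - 6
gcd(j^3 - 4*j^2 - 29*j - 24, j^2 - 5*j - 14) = 1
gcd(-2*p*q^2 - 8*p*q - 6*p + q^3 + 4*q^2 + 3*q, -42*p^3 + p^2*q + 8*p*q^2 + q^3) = 2*p - q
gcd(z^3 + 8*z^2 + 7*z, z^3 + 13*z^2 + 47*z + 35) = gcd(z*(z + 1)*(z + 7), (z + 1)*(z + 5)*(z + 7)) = z^2 + 8*z + 7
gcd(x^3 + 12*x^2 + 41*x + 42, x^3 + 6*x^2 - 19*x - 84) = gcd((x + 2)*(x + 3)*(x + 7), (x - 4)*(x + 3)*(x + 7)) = x^2 + 10*x + 21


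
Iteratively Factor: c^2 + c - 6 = (c - 2)*(c + 3)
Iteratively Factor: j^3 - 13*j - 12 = (j - 4)*(j^2 + 4*j + 3) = (j - 4)*(j + 3)*(j + 1)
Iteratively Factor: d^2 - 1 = (d + 1)*(d - 1)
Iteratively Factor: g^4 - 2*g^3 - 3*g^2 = (g + 1)*(g^3 - 3*g^2) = (g - 3)*(g + 1)*(g^2) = g*(g - 3)*(g + 1)*(g)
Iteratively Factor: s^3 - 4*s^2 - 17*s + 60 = (s - 5)*(s^2 + s - 12) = (s - 5)*(s - 3)*(s + 4)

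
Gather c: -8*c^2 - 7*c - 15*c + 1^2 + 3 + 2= -8*c^2 - 22*c + 6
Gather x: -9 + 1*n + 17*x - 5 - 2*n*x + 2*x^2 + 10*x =n + 2*x^2 + x*(27 - 2*n) - 14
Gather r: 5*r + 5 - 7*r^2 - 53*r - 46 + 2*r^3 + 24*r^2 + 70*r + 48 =2*r^3 + 17*r^2 + 22*r + 7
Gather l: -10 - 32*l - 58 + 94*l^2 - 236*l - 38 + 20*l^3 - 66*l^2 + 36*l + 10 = 20*l^3 + 28*l^2 - 232*l - 96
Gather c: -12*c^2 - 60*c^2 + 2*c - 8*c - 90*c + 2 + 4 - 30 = -72*c^2 - 96*c - 24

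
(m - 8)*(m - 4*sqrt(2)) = m^2 - 8*m - 4*sqrt(2)*m + 32*sqrt(2)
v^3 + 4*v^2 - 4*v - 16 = (v - 2)*(v + 2)*(v + 4)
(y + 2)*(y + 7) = y^2 + 9*y + 14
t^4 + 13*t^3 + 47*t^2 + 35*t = t*(t + 1)*(t + 5)*(t + 7)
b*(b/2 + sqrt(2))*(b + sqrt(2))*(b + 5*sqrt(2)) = b^4/2 + 4*sqrt(2)*b^3 + 17*b^2 + 10*sqrt(2)*b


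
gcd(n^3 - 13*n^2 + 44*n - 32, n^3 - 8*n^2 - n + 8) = n^2 - 9*n + 8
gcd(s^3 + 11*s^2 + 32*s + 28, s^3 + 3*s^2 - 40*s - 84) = s^2 + 9*s + 14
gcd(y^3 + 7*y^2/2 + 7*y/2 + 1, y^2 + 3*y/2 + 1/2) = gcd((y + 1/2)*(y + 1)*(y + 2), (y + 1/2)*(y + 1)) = y^2 + 3*y/2 + 1/2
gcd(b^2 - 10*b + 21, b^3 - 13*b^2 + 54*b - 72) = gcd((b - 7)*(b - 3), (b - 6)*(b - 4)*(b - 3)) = b - 3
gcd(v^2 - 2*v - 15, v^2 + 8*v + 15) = v + 3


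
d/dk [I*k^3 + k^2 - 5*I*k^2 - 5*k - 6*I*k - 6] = 3*I*k^2 + k*(2 - 10*I) - 5 - 6*I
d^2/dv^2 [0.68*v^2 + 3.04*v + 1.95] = 1.36000000000000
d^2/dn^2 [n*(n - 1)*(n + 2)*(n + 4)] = 12*n^2 + 30*n + 4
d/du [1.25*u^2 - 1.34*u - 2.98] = 2.5*u - 1.34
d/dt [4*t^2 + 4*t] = 8*t + 4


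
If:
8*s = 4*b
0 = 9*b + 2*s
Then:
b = 0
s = 0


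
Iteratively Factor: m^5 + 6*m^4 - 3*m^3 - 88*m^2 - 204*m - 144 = (m + 2)*(m^4 + 4*m^3 - 11*m^2 - 66*m - 72) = (m - 4)*(m + 2)*(m^3 + 8*m^2 + 21*m + 18) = (m - 4)*(m + 2)^2*(m^2 + 6*m + 9) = (m - 4)*(m + 2)^2*(m + 3)*(m + 3)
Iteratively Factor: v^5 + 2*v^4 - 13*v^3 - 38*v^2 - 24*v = (v)*(v^4 + 2*v^3 - 13*v^2 - 38*v - 24) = v*(v + 3)*(v^3 - v^2 - 10*v - 8) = v*(v - 4)*(v + 3)*(v^2 + 3*v + 2) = v*(v - 4)*(v + 2)*(v + 3)*(v + 1)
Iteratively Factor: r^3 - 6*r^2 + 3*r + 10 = (r - 5)*(r^2 - r - 2) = (r - 5)*(r - 2)*(r + 1)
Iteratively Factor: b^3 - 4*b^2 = (b - 4)*(b^2) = b*(b - 4)*(b)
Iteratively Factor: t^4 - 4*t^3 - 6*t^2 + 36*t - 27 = (t - 3)*(t^3 - t^2 - 9*t + 9) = (t - 3)*(t - 1)*(t^2 - 9) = (t - 3)*(t - 1)*(t + 3)*(t - 3)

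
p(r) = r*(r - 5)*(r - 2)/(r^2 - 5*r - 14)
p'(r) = r*(5 - 2*r)*(r - 5)*(r - 2)/(r^2 - 5*r - 14)^2 + r*(r - 5)/(r^2 - 5*r - 14) + r*(r - 2)/(r^2 - 5*r - 14) + (r - 5)*(r - 2)/(r^2 - 5*r - 14) = (r^4 - 10*r^3 - 17*r^2 + 196*r - 140)/(r^4 - 10*r^3 - 3*r^2 + 140*r + 196)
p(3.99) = 0.44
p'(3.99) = -0.03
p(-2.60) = -15.78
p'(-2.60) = -16.37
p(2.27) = 0.08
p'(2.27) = 0.31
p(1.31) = -0.18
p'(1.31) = 0.19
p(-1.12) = 2.99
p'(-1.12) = -7.15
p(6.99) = -772.10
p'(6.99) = -77776.85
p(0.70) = -0.23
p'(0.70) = -0.05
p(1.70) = -0.09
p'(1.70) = 0.27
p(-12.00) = -15.03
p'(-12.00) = 0.92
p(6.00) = -3.00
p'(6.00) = -6.88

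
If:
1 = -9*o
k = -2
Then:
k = -2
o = -1/9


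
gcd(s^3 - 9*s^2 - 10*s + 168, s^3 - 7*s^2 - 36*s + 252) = s^2 - 13*s + 42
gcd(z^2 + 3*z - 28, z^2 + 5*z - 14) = z + 7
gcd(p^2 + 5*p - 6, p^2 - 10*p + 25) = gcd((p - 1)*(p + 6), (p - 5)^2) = 1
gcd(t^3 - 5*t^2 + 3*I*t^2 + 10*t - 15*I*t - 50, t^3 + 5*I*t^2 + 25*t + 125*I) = t + 5*I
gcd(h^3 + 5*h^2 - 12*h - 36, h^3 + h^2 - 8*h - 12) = h^2 - h - 6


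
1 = 1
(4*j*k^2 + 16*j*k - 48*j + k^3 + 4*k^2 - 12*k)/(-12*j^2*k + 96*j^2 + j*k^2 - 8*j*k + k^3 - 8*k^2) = (-k^2 - 4*k + 12)/(3*j*k - 24*j - k^2 + 8*k)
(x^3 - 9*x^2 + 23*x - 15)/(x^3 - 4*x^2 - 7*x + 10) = (x - 3)/(x + 2)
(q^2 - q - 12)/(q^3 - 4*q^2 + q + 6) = (q^2 - q - 12)/(q^3 - 4*q^2 + q + 6)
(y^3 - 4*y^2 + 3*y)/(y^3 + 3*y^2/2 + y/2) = 2*(y^2 - 4*y + 3)/(2*y^2 + 3*y + 1)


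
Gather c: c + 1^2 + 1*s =c + s + 1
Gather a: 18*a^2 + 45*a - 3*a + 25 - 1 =18*a^2 + 42*a + 24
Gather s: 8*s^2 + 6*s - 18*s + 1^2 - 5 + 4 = 8*s^2 - 12*s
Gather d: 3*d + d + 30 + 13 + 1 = 4*d + 44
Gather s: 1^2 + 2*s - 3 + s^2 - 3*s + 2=s^2 - s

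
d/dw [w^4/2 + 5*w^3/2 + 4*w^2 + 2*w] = 2*w^3 + 15*w^2/2 + 8*w + 2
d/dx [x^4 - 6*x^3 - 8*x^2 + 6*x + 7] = 4*x^3 - 18*x^2 - 16*x + 6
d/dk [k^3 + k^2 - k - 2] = 3*k^2 + 2*k - 1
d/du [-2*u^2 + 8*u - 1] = 8 - 4*u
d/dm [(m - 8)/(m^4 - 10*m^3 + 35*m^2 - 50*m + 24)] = (m^4 - 10*m^3 + 35*m^2 - 50*m - 2*(m - 8)*(2*m^3 - 15*m^2 + 35*m - 25) + 24)/(m^4 - 10*m^3 + 35*m^2 - 50*m + 24)^2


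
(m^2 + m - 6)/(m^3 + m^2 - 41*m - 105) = (m - 2)/(m^2 - 2*m - 35)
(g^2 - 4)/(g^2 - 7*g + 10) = (g + 2)/(g - 5)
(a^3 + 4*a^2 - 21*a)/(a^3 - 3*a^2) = (a + 7)/a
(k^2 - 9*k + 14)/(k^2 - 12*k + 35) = (k - 2)/(k - 5)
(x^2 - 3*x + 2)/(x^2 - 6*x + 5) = (x - 2)/(x - 5)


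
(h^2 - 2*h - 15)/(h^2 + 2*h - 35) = (h + 3)/(h + 7)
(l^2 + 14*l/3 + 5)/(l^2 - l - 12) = (l + 5/3)/(l - 4)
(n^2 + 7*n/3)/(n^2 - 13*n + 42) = n*(3*n + 7)/(3*(n^2 - 13*n + 42))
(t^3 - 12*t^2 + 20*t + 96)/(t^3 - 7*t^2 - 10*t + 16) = (t - 6)/(t - 1)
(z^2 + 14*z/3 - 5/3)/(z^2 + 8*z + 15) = (z - 1/3)/(z + 3)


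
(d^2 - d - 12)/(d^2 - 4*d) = (d + 3)/d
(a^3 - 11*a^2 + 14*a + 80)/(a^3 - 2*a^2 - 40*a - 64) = (a - 5)/(a + 4)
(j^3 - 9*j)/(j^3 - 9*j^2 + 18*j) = (j + 3)/(j - 6)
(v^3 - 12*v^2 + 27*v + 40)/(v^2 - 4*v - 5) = v - 8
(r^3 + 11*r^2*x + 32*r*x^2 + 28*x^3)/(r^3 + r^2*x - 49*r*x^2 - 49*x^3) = (-r^2 - 4*r*x - 4*x^2)/(-r^2 + 6*r*x + 7*x^2)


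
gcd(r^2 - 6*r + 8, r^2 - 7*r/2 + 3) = r - 2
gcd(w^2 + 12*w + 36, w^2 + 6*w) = w + 6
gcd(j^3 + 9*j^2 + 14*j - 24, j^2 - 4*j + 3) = j - 1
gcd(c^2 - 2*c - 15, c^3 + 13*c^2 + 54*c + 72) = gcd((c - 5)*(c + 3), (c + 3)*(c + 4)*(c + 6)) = c + 3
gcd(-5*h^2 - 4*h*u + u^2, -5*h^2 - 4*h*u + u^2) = -5*h^2 - 4*h*u + u^2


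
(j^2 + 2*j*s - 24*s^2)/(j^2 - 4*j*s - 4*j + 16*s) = (j + 6*s)/(j - 4)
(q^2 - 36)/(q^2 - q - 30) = (q + 6)/(q + 5)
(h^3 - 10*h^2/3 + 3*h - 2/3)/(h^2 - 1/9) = 3*(h^2 - 3*h + 2)/(3*h + 1)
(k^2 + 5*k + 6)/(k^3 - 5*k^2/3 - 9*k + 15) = 3*(k + 2)/(3*k^2 - 14*k + 15)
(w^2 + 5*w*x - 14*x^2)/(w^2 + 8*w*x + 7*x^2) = (w - 2*x)/(w + x)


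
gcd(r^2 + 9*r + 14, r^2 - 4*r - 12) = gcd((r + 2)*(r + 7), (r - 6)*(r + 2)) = r + 2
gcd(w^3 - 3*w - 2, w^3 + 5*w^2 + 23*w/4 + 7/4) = w + 1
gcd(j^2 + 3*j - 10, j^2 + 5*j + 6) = 1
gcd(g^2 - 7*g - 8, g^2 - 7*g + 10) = 1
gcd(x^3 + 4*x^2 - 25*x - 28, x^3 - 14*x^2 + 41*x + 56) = x + 1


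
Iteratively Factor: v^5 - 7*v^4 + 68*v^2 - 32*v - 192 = (v - 4)*(v^4 - 3*v^3 - 12*v^2 + 20*v + 48) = (v - 4)*(v + 2)*(v^3 - 5*v^2 - 2*v + 24) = (v - 4)^2*(v + 2)*(v^2 - v - 6) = (v - 4)^2*(v + 2)^2*(v - 3)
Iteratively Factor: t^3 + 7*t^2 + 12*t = (t)*(t^2 + 7*t + 12) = t*(t + 3)*(t + 4)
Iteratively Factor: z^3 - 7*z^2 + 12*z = (z - 3)*(z^2 - 4*z) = (z - 4)*(z - 3)*(z)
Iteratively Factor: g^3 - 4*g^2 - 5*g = (g - 5)*(g^2 + g) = (g - 5)*(g + 1)*(g)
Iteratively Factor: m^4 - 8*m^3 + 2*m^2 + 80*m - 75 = (m - 5)*(m^3 - 3*m^2 - 13*m + 15) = (m - 5)*(m - 1)*(m^2 - 2*m - 15) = (m - 5)^2*(m - 1)*(m + 3)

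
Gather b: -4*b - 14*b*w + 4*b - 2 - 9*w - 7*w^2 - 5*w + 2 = -14*b*w - 7*w^2 - 14*w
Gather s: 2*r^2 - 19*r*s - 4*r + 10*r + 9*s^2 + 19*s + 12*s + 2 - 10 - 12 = 2*r^2 + 6*r + 9*s^2 + s*(31 - 19*r) - 20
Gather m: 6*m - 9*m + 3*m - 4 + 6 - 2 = 0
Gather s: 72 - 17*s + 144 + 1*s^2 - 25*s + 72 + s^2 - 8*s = 2*s^2 - 50*s + 288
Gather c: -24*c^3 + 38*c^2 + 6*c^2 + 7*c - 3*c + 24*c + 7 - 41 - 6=-24*c^3 + 44*c^2 + 28*c - 40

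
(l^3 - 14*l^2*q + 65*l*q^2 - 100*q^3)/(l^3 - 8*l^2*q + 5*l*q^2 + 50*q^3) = (l - 4*q)/(l + 2*q)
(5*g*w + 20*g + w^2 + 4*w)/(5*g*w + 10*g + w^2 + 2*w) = (w + 4)/(w + 2)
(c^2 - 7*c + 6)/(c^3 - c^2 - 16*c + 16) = (c - 6)/(c^2 - 16)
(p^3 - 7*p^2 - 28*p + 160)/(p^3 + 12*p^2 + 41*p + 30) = (p^2 - 12*p + 32)/(p^2 + 7*p + 6)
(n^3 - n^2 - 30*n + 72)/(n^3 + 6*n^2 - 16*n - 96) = (n - 3)/(n + 4)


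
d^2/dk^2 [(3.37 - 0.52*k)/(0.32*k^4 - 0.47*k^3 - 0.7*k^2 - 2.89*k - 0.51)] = (-0.638976*k^7 + 8.153088*k^6 - 15.195768*k^5 - 8.5665*k^4 + 4.479128*k^3 + 45.468162*k^2 + 37.172166*k + 55.41983)/(0.032768*k^12 - 0.144384*k^11 - 0.00297599999999998*k^10 - 0.359951*k^9 + 2.457774*k^8 + 1.738281*k^7 + 2.317619*k^6 - 14.201613*k^5 - 22.195812*k^4 - 30.69469*k^3 - 13.324923*k^2 - 2.255067*k - 0.132651)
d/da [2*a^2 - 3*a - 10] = 4*a - 3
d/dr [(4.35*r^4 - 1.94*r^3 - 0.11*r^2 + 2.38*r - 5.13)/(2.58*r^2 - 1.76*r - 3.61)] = (22.446*r^5 - 27.9732*r^4 - 55.9852*r^3 + 15.0634*r^2 + 27.265*r - 17.6206)/(6.6564*r^4 - 9.0816*r^3 - 15.53*r^2 + 12.7072*r + 13.0321)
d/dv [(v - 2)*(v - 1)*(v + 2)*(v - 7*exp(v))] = -7*v^3*exp(v) + 4*v^3 - 14*v^2*exp(v) - 3*v^2 + 42*v*exp(v) - 8*v + 4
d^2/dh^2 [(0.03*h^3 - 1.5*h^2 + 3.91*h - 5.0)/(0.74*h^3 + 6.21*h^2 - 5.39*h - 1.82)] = (-5.55111512312578e-17*h^7 - 1.918524*h^6 + 13.564644*h^5 + 39.539532*h^4 - 161.147128*h^3 - 1074.02718*h^2 + 1229.498844*h - 490.192836)/(0.405224*h^9 + 10.201788*h^8 + 76.75761*h^7 + 87.877929*h^6 - 609.267603*h^5 + 374.236149*h^4 + 216.275857*h^3 - 96.914454*h^2 - 53.561508*h - 6.028568)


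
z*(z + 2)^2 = z^3 + 4*z^2 + 4*z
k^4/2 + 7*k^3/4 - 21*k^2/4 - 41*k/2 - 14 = (k/2 + 1/2)*(k - 7/2)*(k + 2)*(k + 4)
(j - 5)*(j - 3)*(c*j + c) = c*j^3 - 7*c*j^2 + 7*c*j + 15*c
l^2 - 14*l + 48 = (l - 8)*(l - 6)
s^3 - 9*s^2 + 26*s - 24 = (s - 4)*(s - 3)*(s - 2)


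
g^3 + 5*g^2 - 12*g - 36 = (g - 3)*(g + 2)*(g + 6)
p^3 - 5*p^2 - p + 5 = (p - 5)*(p - 1)*(p + 1)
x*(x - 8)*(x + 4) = x^3 - 4*x^2 - 32*x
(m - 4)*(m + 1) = m^2 - 3*m - 4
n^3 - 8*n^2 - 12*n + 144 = (n - 6)^2*(n + 4)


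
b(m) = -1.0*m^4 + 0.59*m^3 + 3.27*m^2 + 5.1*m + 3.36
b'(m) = -4.0*m^3 + 1.77*m^2 + 6.54*m + 5.1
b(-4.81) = -546.45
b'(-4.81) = 459.73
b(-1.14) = -0.77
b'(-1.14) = 5.87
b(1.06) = 11.88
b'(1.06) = 9.26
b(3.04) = -19.75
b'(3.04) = -71.04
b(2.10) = 14.51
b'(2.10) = -10.40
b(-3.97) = -250.67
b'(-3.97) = 257.32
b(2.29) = 11.77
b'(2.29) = -18.68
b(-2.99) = -78.35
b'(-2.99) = 108.29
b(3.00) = -16.98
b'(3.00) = -67.35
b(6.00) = -1016.88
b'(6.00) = -755.94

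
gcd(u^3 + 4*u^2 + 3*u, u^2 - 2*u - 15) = u + 3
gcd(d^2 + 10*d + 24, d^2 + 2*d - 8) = d + 4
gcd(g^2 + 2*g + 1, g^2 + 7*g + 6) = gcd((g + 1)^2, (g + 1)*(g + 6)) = g + 1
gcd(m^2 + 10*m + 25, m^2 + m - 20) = m + 5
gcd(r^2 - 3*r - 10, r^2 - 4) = r + 2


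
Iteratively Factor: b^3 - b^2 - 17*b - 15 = (b - 5)*(b^2 + 4*b + 3) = (b - 5)*(b + 3)*(b + 1)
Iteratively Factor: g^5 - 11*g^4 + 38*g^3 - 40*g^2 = (g - 2)*(g^4 - 9*g^3 + 20*g^2) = g*(g - 2)*(g^3 - 9*g^2 + 20*g) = g*(g - 4)*(g - 2)*(g^2 - 5*g) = g*(g - 5)*(g - 4)*(g - 2)*(g)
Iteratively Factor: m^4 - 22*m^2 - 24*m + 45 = (m - 1)*(m^3 + m^2 - 21*m - 45) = (m - 5)*(m - 1)*(m^2 + 6*m + 9) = (m - 5)*(m - 1)*(m + 3)*(m + 3)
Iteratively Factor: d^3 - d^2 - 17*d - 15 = (d + 3)*(d^2 - 4*d - 5) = (d + 1)*(d + 3)*(d - 5)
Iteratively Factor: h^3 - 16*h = (h - 4)*(h^2 + 4*h) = (h - 4)*(h + 4)*(h)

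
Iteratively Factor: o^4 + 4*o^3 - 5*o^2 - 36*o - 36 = (o + 2)*(o^3 + 2*o^2 - 9*o - 18) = (o + 2)*(o + 3)*(o^2 - o - 6) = (o - 3)*(o + 2)*(o + 3)*(o + 2)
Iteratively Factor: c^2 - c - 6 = (c - 3)*(c + 2)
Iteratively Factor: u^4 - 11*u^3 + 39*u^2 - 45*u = (u - 3)*(u^3 - 8*u^2 + 15*u) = (u - 5)*(u - 3)*(u^2 - 3*u) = u*(u - 5)*(u - 3)*(u - 3)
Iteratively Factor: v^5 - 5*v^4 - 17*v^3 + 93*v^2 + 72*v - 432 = (v + 3)*(v^4 - 8*v^3 + 7*v^2 + 72*v - 144) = (v - 4)*(v + 3)*(v^3 - 4*v^2 - 9*v + 36) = (v - 4)*(v - 3)*(v + 3)*(v^2 - v - 12) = (v - 4)*(v - 3)*(v + 3)^2*(v - 4)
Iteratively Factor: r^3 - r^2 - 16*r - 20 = (r + 2)*(r^2 - 3*r - 10) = (r - 5)*(r + 2)*(r + 2)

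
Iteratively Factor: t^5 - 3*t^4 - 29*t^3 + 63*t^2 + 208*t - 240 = (t + 4)*(t^4 - 7*t^3 - t^2 + 67*t - 60) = (t - 4)*(t + 4)*(t^3 - 3*t^2 - 13*t + 15) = (t - 4)*(t + 3)*(t + 4)*(t^2 - 6*t + 5) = (t - 5)*(t - 4)*(t + 3)*(t + 4)*(t - 1)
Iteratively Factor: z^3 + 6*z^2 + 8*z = (z + 2)*(z^2 + 4*z) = z*(z + 2)*(z + 4)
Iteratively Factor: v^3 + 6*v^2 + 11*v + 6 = (v + 1)*(v^2 + 5*v + 6) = (v + 1)*(v + 3)*(v + 2)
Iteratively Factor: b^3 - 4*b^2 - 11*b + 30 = (b + 3)*(b^2 - 7*b + 10) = (b - 5)*(b + 3)*(b - 2)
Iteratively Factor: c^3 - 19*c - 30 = (c + 2)*(c^2 - 2*c - 15) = (c + 2)*(c + 3)*(c - 5)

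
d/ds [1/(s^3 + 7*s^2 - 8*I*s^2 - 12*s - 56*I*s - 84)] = (-3*s^2 - 14*s + 16*I*s + 12 + 56*I)/(-s^3 - 7*s^2 + 8*I*s^2 + 12*s + 56*I*s + 84)^2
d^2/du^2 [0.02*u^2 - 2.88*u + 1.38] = 0.0400000000000000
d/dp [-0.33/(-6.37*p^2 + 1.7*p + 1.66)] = (0.561 - 4.2042*p)/(-6.37*p^2 + 1.7*p + 1.66)^2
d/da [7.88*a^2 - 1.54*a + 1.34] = 15.76*a - 1.54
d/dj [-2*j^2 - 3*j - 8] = -4*j - 3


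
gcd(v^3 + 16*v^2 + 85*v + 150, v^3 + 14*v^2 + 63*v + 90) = v^2 + 11*v + 30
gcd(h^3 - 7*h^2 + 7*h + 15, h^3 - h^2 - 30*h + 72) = h - 3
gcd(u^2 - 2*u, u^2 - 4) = u - 2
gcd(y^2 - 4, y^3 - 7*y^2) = 1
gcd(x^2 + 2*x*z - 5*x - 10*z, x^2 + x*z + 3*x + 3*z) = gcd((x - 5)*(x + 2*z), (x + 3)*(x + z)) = 1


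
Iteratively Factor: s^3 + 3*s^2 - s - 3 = (s + 3)*(s^2 - 1) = (s + 1)*(s + 3)*(s - 1)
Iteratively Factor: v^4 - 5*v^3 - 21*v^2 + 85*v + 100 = (v - 5)*(v^3 - 21*v - 20) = (v - 5)*(v + 4)*(v^2 - 4*v - 5) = (v - 5)*(v + 1)*(v + 4)*(v - 5)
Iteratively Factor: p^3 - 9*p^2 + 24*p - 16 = (p - 4)*(p^2 - 5*p + 4) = (p - 4)*(p - 1)*(p - 4)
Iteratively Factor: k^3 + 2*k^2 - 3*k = (k - 1)*(k^2 + 3*k) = k*(k - 1)*(k + 3)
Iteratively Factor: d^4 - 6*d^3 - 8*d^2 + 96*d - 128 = (d + 4)*(d^3 - 10*d^2 + 32*d - 32) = (d - 4)*(d + 4)*(d^2 - 6*d + 8) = (d - 4)*(d - 2)*(d + 4)*(d - 4)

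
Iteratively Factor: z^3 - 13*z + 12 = (z + 4)*(z^2 - 4*z + 3) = (z - 3)*(z + 4)*(z - 1)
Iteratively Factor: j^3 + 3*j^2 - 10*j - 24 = (j + 2)*(j^2 + j - 12) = (j - 3)*(j + 2)*(j + 4)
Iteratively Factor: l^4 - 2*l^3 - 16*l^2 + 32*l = (l + 4)*(l^3 - 6*l^2 + 8*l) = (l - 2)*(l + 4)*(l^2 - 4*l) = l*(l - 2)*(l + 4)*(l - 4)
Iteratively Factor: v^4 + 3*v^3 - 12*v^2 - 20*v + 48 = (v - 2)*(v^3 + 5*v^2 - 2*v - 24) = (v - 2)*(v + 4)*(v^2 + v - 6) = (v - 2)*(v + 3)*(v + 4)*(v - 2)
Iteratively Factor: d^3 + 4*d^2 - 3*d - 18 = (d + 3)*(d^2 + d - 6) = (d + 3)^2*(d - 2)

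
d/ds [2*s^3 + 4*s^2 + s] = 6*s^2 + 8*s + 1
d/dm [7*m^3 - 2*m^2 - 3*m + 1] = 21*m^2 - 4*m - 3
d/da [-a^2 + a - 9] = 1 - 2*a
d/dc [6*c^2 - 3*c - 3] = 12*c - 3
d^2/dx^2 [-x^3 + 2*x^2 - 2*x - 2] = 4 - 6*x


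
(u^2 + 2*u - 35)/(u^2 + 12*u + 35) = (u - 5)/(u + 5)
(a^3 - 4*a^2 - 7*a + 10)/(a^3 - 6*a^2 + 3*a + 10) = (a^2 + a - 2)/(a^2 - a - 2)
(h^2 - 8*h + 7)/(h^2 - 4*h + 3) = (h - 7)/(h - 3)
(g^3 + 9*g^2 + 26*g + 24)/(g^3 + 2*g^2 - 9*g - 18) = (g + 4)/(g - 3)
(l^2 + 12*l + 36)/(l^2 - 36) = (l + 6)/(l - 6)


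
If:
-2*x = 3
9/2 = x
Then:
No Solution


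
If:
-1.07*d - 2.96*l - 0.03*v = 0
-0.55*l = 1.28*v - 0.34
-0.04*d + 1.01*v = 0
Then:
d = -2.29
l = 0.83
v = -0.09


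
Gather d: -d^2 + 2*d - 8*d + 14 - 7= -d^2 - 6*d + 7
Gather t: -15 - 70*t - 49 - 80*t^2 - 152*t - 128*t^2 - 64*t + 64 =-208*t^2 - 286*t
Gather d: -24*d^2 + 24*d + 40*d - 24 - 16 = -24*d^2 + 64*d - 40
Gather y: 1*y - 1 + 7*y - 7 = 8*y - 8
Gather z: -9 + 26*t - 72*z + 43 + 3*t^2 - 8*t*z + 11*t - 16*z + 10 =3*t^2 + 37*t + z*(-8*t - 88) + 44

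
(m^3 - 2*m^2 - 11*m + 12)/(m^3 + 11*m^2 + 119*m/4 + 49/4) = 4*(m^3 - 2*m^2 - 11*m + 12)/(4*m^3 + 44*m^2 + 119*m + 49)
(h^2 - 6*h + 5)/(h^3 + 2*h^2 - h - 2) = (h - 5)/(h^2 + 3*h + 2)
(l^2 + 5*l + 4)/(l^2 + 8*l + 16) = (l + 1)/(l + 4)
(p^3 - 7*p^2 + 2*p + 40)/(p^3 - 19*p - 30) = (p - 4)/(p + 3)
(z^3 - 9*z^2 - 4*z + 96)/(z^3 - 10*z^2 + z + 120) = (z - 4)/(z - 5)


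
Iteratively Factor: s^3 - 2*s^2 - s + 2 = (s - 1)*(s^2 - s - 2) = (s - 2)*(s - 1)*(s + 1)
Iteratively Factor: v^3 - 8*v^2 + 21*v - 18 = (v - 3)*(v^2 - 5*v + 6) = (v - 3)*(v - 2)*(v - 3)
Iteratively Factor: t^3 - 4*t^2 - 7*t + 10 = (t - 5)*(t^2 + t - 2) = (t - 5)*(t + 2)*(t - 1)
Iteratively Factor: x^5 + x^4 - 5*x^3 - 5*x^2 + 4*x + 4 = (x + 1)*(x^4 - 5*x^2 + 4) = (x - 1)*(x + 1)*(x^3 + x^2 - 4*x - 4) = (x - 1)*(x + 1)^2*(x^2 - 4) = (x - 1)*(x + 1)^2*(x + 2)*(x - 2)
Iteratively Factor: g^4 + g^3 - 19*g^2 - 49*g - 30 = (g + 1)*(g^3 - 19*g - 30) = (g + 1)*(g + 2)*(g^2 - 2*g - 15) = (g - 5)*(g + 1)*(g + 2)*(g + 3)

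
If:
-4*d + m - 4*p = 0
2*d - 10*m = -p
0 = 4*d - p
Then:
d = 0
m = 0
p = 0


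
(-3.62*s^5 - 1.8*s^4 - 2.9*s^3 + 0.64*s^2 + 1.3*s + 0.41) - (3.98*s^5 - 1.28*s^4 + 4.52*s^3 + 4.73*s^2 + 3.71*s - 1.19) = -7.6*s^5 - 0.52*s^4 - 7.42*s^3 - 4.09*s^2 - 2.41*s + 1.6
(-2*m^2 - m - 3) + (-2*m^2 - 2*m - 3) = -4*m^2 - 3*m - 6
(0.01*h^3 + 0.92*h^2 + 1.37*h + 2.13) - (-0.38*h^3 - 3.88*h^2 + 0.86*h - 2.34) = 0.39*h^3 + 4.8*h^2 + 0.51*h + 4.47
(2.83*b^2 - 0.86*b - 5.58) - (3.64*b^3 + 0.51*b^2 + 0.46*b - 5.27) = -3.64*b^3 + 2.32*b^2 - 1.32*b - 0.31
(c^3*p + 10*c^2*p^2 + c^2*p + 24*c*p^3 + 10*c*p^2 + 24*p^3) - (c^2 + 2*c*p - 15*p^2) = c^3*p + 10*c^2*p^2 + c^2*p - c^2 + 24*c*p^3 + 10*c*p^2 - 2*c*p + 24*p^3 + 15*p^2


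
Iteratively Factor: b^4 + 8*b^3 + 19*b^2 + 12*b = (b)*(b^3 + 8*b^2 + 19*b + 12) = b*(b + 3)*(b^2 + 5*b + 4) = b*(b + 1)*(b + 3)*(b + 4)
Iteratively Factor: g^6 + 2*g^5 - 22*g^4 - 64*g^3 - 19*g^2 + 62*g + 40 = (g + 4)*(g^5 - 2*g^4 - 14*g^3 - 8*g^2 + 13*g + 10) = (g - 1)*(g + 4)*(g^4 - g^3 - 15*g^2 - 23*g - 10) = (g - 5)*(g - 1)*(g + 4)*(g^3 + 4*g^2 + 5*g + 2) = (g - 5)*(g - 1)*(g + 2)*(g + 4)*(g^2 + 2*g + 1) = (g - 5)*(g - 1)*(g + 1)*(g + 2)*(g + 4)*(g + 1)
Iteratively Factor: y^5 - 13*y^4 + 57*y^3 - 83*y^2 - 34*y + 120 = (y - 3)*(y^4 - 10*y^3 + 27*y^2 - 2*y - 40) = (y - 4)*(y - 3)*(y^3 - 6*y^2 + 3*y + 10) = (y - 4)*(y - 3)*(y + 1)*(y^2 - 7*y + 10) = (y - 5)*(y - 4)*(y - 3)*(y + 1)*(y - 2)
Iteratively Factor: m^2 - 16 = (m - 4)*(m + 4)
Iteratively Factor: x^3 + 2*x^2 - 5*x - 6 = (x + 1)*(x^2 + x - 6) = (x + 1)*(x + 3)*(x - 2)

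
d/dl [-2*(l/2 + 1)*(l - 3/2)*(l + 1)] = -3*l^2 - 3*l + 5/2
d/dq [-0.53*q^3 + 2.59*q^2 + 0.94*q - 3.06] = -1.59*q^2 + 5.18*q + 0.94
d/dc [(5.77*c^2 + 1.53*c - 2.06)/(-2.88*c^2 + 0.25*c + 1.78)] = (5.8489*c^2 + 8.6756*c + 3.2384)/(8.2944*c^4 - 1.44*c^3 - 10.1903*c^2 + 0.89*c + 3.1684)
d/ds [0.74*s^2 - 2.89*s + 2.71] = 1.48*s - 2.89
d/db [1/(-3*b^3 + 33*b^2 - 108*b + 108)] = (b^2 - 22*b/3 + 12)/(b^3 - 11*b^2 + 36*b - 36)^2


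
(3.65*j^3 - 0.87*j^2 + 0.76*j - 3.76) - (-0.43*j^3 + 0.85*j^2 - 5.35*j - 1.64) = 4.08*j^3 - 1.72*j^2 + 6.11*j - 2.12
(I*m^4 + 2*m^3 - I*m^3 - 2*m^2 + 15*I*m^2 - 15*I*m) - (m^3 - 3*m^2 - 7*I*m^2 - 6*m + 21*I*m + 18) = I*m^4 + m^3 - I*m^3 + m^2 + 22*I*m^2 + 6*m - 36*I*m - 18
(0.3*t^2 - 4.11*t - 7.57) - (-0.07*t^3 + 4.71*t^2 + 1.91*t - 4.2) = 0.07*t^3 - 4.41*t^2 - 6.02*t - 3.37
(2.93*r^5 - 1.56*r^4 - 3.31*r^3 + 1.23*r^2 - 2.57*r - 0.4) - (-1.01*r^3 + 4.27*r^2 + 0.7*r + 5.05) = 2.93*r^5 - 1.56*r^4 - 2.3*r^3 - 3.04*r^2 - 3.27*r - 5.45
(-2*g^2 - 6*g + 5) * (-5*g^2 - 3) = 10*g^4 + 30*g^3 - 19*g^2 + 18*g - 15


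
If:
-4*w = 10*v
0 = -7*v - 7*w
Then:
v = 0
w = 0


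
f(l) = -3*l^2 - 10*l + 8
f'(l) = -6*l - 10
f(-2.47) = 14.40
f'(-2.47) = 4.82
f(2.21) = -28.75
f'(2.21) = -23.26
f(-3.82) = 2.42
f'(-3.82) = 12.92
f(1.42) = -12.25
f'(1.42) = -18.52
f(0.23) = 5.54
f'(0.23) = -11.38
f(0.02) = 7.80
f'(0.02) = -10.12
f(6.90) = -203.83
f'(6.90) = -51.40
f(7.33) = -226.49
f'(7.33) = -53.98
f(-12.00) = -304.00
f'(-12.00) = 62.00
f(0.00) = 8.00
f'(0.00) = -10.00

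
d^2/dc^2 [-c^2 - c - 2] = -2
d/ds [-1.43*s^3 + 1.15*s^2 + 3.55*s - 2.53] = -4.29*s^2 + 2.3*s + 3.55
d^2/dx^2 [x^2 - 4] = 2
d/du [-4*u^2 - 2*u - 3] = -8*u - 2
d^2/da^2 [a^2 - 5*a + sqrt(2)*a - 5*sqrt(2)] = 2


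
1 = 1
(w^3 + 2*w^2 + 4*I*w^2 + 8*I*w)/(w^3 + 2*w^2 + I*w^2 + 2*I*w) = (w + 4*I)/(w + I)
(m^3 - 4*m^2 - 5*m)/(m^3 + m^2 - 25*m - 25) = m/(m + 5)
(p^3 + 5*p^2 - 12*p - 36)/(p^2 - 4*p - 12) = (p^2 + 3*p - 18)/(p - 6)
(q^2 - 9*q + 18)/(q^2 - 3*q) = (q - 6)/q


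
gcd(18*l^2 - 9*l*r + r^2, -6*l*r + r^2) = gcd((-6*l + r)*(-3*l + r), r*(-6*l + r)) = -6*l + r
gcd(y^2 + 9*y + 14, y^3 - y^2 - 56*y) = y + 7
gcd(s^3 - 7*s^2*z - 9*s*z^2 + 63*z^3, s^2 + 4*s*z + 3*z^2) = s + 3*z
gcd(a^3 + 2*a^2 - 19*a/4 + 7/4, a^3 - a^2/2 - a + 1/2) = a^2 - 3*a/2 + 1/2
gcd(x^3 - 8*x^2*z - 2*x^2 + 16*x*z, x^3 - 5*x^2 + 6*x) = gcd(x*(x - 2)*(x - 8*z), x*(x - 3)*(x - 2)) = x^2 - 2*x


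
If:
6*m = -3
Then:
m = -1/2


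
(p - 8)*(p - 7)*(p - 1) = p^3 - 16*p^2 + 71*p - 56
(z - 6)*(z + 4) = z^2 - 2*z - 24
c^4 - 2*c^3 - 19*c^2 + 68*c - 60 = (c - 3)*(c - 2)^2*(c + 5)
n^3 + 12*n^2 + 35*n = n*(n + 5)*(n + 7)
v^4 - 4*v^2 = v^2*(v - 2)*(v + 2)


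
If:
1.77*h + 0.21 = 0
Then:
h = -0.12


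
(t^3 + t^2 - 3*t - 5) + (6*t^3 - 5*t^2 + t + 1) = 7*t^3 - 4*t^2 - 2*t - 4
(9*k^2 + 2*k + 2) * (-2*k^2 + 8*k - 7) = -18*k^4 + 68*k^3 - 51*k^2 + 2*k - 14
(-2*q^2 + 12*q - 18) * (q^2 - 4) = -2*q^4 + 12*q^3 - 10*q^2 - 48*q + 72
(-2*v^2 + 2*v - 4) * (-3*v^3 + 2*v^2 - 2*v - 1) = 6*v^5 - 10*v^4 + 20*v^3 - 10*v^2 + 6*v + 4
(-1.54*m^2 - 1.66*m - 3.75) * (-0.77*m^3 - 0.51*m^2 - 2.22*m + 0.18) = 1.1858*m^5 + 2.0636*m^4 + 7.1529*m^3 + 5.3205*m^2 + 8.0262*m - 0.675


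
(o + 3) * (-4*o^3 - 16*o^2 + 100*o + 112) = -4*o^4 - 28*o^3 + 52*o^2 + 412*o + 336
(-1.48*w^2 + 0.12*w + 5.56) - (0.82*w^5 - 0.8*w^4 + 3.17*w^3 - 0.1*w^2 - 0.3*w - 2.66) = -0.82*w^5 + 0.8*w^4 - 3.17*w^3 - 1.38*w^2 + 0.42*w + 8.22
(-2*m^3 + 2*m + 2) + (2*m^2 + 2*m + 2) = -2*m^3 + 2*m^2 + 4*m + 4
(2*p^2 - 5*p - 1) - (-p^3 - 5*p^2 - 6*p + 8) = p^3 + 7*p^2 + p - 9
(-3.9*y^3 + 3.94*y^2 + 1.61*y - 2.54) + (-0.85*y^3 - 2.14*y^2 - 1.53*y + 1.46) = -4.75*y^3 + 1.8*y^2 + 0.0800000000000001*y - 1.08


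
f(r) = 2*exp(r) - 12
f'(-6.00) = 0.00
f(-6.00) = -12.00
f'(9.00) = 16206.17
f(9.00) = 16194.17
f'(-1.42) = 0.48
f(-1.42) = -11.52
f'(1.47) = 8.70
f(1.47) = -3.30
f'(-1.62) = 0.40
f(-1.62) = -11.60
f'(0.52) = 3.36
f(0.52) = -8.64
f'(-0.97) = 0.76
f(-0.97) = -11.24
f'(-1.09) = 0.67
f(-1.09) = -11.33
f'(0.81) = 4.50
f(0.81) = -7.50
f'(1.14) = 6.25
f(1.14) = -5.75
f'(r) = 2*exp(r)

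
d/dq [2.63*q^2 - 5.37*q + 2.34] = 5.26*q - 5.37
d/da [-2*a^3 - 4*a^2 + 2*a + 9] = -6*a^2 - 8*a + 2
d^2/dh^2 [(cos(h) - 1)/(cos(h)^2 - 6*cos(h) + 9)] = (-7*cos(h)/4 - 4*cos(2*h) - cos(3*h)/4 + 2)/(cos(h) - 3)^4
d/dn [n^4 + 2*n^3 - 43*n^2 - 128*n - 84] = 4*n^3 + 6*n^2 - 86*n - 128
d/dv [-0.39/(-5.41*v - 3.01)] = -2.1099/(5.41*v + 3.01)^2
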